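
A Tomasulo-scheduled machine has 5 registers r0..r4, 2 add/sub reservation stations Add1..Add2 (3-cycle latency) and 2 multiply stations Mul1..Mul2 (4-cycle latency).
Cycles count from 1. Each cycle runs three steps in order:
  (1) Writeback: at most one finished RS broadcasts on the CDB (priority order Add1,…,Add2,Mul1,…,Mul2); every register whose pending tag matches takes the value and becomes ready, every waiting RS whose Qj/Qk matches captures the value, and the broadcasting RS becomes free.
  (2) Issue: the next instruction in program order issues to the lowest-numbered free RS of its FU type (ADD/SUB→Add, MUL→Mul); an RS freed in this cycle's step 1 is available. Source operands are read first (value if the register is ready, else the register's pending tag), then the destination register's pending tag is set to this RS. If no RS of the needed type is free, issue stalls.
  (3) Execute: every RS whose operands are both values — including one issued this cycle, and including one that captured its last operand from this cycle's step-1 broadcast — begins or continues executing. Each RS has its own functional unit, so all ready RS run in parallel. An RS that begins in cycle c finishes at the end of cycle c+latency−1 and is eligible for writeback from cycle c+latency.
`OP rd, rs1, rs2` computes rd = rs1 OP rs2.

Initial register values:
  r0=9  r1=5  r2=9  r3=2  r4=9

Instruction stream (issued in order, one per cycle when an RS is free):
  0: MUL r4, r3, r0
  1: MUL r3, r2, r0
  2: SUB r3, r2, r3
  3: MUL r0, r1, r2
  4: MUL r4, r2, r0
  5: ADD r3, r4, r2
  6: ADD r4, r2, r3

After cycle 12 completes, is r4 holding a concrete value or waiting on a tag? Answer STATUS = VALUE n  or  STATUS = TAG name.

cycle 1: issue MUL r4<-Mul1 // r0:9,r1:5,r2:9,r3:2,r4:Mul1
cycle 2: issue MUL r3<-Mul2 // r0:9,r1:5,r2:9,r3:Mul2,r4:Mul1
cycle 3: issue SUB r3<-Add1 // r0:9,r1:5,r2:9,r3:Add1,r4:Mul1
cycle 4: stall // r0:9,r1:5,r2:9,r3:Add1,r4:Mul1
cycle 5: CDB Mul1=18; issue MUL r0<-Mul1 // r0:Mul1,r1:5,r2:9,r3:Add1,r4:18
cycle 6: CDB Mul2=81; issue MUL r4<-Mul2 // r0:Mul1,r1:5,r2:9,r3:Add1,r4:Mul2
cycle 7: issue ADD r3<-Add2 // r0:Mul1,r1:5,r2:9,r3:Add2,r4:Mul2
cycle 8: stall // r0:Mul1,r1:5,r2:9,r3:Add2,r4:Mul2
cycle 9: CDB Add1=-72; issue ADD r4<-Add1 // r0:Mul1,r1:5,r2:9,r3:Add2,r4:Add1
cycle 10: CDB Mul1=45 // r0:45,r1:5,r2:9,r3:Add2,r4:Add1
cycle 11: - // r0:45,r1:5,r2:9,r3:Add2,r4:Add1
cycle 12: - // r0:45,r1:5,r2:9,r3:Add2,r4:Add1

STATUS = TAG Add1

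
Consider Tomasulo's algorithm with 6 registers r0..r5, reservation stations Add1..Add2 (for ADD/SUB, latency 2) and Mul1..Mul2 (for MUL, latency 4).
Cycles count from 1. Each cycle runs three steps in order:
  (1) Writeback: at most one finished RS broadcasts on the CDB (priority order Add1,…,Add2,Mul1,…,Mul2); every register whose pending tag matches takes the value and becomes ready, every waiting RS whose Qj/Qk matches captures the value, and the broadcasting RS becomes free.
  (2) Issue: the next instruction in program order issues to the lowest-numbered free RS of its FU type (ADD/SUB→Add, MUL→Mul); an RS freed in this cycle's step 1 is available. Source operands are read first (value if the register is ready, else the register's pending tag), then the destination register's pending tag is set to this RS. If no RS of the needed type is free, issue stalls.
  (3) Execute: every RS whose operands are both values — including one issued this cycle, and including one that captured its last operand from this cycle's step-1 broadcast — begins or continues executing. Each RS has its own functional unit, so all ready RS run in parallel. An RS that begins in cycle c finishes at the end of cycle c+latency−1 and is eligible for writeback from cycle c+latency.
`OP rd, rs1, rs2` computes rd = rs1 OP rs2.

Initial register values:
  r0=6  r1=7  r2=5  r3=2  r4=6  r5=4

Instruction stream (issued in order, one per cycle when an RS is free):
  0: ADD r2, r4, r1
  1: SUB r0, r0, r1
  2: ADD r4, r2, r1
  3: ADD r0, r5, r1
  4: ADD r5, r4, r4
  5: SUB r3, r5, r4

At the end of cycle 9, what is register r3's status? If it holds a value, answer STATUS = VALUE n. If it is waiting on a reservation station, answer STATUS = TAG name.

STATUS = VALUE 20

  c1: issue ADD r2<-Add1  regs: r0:6,r1:7,r2:Add1,r3:2,r4:6,r5:4
  c2: issue SUB r0<-Add2  regs: r0:Add2,r1:7,r2:Add1,r3:2,r4:6,r5:4
  c3: CDB Add1=13; issue ADD r4<-Add1  regs: r0:Add2,r1:7,r2:13,r3:2,r4:Add1,r5:4
  c4: CDB Add2=-1; issue ADD r0<-Add2  regs: r0:Add2,r1:7,r2:13,r3:2,r4:Add1,r5:4
  c5: CDB Add1=20; issue ADD r5<-Add1  regs: r0:Add2,r1:7,r2:13,r3:2,r4:20,r5:Add1
  c6: CDB Add2=11; issue SUB r3<-Add2  regs: r0:11,r1:7,r2:13,r3:Add2,r4:20,r5:Add1
  c7: CDB Add1=40  regs: r0:11,r1:7,r2:13,r3:Add2,r4:20,r5:40
  c8: -  regs: r0:11,r1:7,r2:13,r3:Add2,r4:20,r5:40
  c9: CDB Add2=20  regs: r0:11,r1:7,r2:13,r3:20,r4:20,r5:40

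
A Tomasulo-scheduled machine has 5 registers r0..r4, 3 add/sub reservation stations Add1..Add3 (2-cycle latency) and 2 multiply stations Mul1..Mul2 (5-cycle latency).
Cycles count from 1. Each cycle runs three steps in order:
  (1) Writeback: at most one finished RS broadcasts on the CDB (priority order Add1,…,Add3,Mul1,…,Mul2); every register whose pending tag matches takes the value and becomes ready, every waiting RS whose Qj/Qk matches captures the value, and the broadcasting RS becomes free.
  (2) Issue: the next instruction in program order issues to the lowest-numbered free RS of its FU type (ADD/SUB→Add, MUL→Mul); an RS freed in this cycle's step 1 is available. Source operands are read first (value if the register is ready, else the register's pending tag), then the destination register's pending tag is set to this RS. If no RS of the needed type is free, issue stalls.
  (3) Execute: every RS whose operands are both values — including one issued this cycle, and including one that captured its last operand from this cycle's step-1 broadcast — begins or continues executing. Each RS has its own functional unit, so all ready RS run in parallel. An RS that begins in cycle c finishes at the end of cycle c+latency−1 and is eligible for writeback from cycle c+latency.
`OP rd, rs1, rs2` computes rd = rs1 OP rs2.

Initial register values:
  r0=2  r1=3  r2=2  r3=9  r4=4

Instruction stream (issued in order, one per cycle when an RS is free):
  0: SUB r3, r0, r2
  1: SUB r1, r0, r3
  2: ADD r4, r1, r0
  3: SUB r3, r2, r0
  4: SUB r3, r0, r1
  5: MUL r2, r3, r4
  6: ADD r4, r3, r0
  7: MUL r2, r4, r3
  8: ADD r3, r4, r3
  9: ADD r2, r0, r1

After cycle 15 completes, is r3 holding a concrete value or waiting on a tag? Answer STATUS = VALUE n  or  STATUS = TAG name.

cycle 1: issue SUB r3<-Add1 // r0:2,r1:3,r2:2,r3:Add1,r4:4
cycle 2: issue SUB r1<-Add2 // r0:2,r1:Add2,r2:2,r3:Add1,r4:4
cycle 3: CDB Add1=0; issue ADD r4<-Add1 // r0:2,r1:Add2,r2:2,r3:0,r4:Add1
cycle 4: issue SUB r3<-Add3 // r0:2,r1:Add2,r2:2,r3:Add3,r4:Add1
cycle 5: CDB Add2=2; issue SUB r3<-Add2 // r0:2,r1:2,r2:2,r3:Add2,r4:Add1
cycle 6: CDB Add3=0; issue MUL r2<-Mul1 // r0:2,r1:2,r2:Mul1,r3:Add2,r4:Add1
cycle 7: CDB Add1=4; issue ADD r4<-Add1 // r0:2,r1:2,r2:Mul1,r3:Add2,r4:Add1
cycle 8: CDB Add2=0; issue MUL r2<-Mul2 // r0:2,r1:2,r2:Mul2,r3:0,r4:Add1
cycle 9: issue ADD r3<-Add2 // r0:2,r1:2,r2:Mul2,r3:Add2,r4:Add1
cycle 10: CDB Add1=2; issue ADD r2<-Add1 // r0:2,r1:2,r2:Add1,r3:Add2,r4:2
cycle 11: - // r0:2,r1:2,r2:Add1,r3:Add2,r4:2
cycle 12: CDB Add1=4 // r0:2,r1:2,r2:4,r3:Add2,r4:2
cycle 13: CDB Add2=2 // r0:2,r1:2,r2:4,r3:2,r4:2
cycle 14: CDB Mul1=0 // r0:2,r1:2,r2:4,r3:2,r4:2
cycle 15: CDB Mul2=0 // r0:2,r1:2,r2:4,r3:2,r4:2

STATUS = VALUE 2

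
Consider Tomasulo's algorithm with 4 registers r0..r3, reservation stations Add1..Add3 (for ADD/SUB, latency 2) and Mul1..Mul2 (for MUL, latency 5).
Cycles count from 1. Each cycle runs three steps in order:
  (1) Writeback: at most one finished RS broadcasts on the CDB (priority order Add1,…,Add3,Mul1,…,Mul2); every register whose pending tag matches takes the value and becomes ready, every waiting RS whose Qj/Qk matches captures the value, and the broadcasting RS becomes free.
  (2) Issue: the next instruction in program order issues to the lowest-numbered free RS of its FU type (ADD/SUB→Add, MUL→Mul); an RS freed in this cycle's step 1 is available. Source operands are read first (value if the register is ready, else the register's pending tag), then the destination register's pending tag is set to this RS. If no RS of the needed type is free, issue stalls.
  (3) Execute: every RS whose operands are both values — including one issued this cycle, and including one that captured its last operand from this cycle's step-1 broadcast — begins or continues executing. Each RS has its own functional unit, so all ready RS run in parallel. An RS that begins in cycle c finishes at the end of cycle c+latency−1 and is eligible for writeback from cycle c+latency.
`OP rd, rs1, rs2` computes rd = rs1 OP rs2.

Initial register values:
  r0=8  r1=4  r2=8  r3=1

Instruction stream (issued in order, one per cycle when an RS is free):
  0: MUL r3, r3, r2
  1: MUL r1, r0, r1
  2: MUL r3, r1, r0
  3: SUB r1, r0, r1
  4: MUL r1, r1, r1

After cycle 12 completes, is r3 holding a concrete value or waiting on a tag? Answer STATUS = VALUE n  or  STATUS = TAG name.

  c1: issue MUL r3<-Mul1  regs: r0:8,r1:4,r2:8,r3:Mul1
  c2: issue MUL r1<-Mul2  regs: r0:8,r1:Mul2,r2:8,r3:Mul1
  c3: stall  regs: r0:8,r1:Mul2,r2:8,r3:Mul1
  c4: stall  regs: r0:8,r1:Mul2,r2:8,r3:Mul1
  c5: stall  regs: r0:8,r1:Mul2,r2:8,r3:Mul1
  c6: CDB Mul1=8; issue MUL r3<-Mul1  regs: r0:8,r1:Mul2,r2:8,r3:Mul1
  c7: CDB Mul2=32; issue SUB r1<-Add1  regs: r0:8,r1:Add1,r2:8,r3:Mul1
  c8: issue MUL r1<-Mul2  regs: r0:8,r1:Mul2,r2:8,r3:Mul1
  c9: CDB Add1=-24  regs: r0:8,r1:Mul2,r2:8,r3:Mul1
  c10: -  regs: r0:8,r1:Mul2,r2:8,r3:Mul1
  c11: -  regs: r0:8,r1:Mul2,r2:8,r3:Mul1
  c12: CDB Mul1=256  regs: r0:8,r1:Mul2,r2:8,r3:256

STATUS = VALUE 256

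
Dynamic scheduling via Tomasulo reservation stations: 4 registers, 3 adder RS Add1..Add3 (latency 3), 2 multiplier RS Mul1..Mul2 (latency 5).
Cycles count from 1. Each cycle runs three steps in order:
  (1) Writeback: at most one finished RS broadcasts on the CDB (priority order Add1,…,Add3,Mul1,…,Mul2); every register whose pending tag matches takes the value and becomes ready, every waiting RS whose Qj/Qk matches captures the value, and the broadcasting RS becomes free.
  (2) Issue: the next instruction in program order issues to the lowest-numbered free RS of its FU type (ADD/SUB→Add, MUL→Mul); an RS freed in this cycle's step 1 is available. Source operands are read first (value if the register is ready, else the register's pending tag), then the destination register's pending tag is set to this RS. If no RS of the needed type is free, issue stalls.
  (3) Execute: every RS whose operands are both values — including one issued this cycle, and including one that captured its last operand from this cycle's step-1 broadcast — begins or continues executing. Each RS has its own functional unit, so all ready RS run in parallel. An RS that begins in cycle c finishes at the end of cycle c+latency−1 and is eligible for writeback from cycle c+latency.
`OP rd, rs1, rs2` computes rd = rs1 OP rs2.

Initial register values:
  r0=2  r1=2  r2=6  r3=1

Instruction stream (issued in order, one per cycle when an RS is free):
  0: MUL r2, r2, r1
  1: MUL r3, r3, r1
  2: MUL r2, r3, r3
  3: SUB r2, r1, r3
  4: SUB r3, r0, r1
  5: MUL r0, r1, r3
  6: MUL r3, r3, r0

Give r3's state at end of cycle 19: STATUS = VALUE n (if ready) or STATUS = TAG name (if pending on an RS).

STATUS = TAG Mul1

  c1: issue MUL r2<-Mul1  regs: r0:2,r1:2,r2:Mul1,r3:1
  c2: issue MUL r3<-Mul2  regs: r0:2,r1:2,r2:Mul1,r3:Mul2
  c3: stall  regs: r0:2,r1:2,r2:Mul1,r3:Mul2
  c4: stall  regs: r0:2,r1:2,r2:Mul1,r3:Mul2
  c5: stall  regs: r0:2,r1:2,r2:Mul1,r3:Mul2
  c6: CDB Mul1=12; issue MUL r2<-Mul1  regs: r0:2,r1:2,r2:Mul1,r3:Mul2
  c7: CDB Mul2=2; issue SUB r2<-Add1  regs: r0:2,r1:2,r2:Add1,r3:2
  c8: issue SUB r3<-Add2  regs: r0:2,r1:2,r2:Add1,r3:Add2
  c9: issue MUL r0<-Mul2  regs: r0:Mul2,r1:2,r2:Add1,r3:Add2
  c10: CDB Add1=0; stall  regs: r0:Mul2,r1:2,r2:0,r3:Add2
  c11: CDB Add2=0; stall  regs: r0:Mul2,r1:2,r2:0,r3:0
  c12: CDB Mul1=4; issue MUL r3<-Mul1  regs: r0:Mul2,r1:2,r2:0,r3:Mul1
  c13: -  regs: r0:Mul2,r1:2,r2:0,r3:Mul1
  c14: -  regs: r0:Mul2,r1:2,r2:0,r3:Mul1
  c15: -  regs: r0:Mul2,r1:2,r2:0,r3:Mul1
  c16: CDB Mul2=0  regs: r0:0,r1:2,r2:0,r3:Mul1
  c17: -  regs: r0:0,r1:2,r2:0,r3:Mul1
  c18: -  regs: r0:0,r1:2,r2:0,r3:Mul1
  c19: -  regs: r0:0,r1:2,r2:0,r3:Mul1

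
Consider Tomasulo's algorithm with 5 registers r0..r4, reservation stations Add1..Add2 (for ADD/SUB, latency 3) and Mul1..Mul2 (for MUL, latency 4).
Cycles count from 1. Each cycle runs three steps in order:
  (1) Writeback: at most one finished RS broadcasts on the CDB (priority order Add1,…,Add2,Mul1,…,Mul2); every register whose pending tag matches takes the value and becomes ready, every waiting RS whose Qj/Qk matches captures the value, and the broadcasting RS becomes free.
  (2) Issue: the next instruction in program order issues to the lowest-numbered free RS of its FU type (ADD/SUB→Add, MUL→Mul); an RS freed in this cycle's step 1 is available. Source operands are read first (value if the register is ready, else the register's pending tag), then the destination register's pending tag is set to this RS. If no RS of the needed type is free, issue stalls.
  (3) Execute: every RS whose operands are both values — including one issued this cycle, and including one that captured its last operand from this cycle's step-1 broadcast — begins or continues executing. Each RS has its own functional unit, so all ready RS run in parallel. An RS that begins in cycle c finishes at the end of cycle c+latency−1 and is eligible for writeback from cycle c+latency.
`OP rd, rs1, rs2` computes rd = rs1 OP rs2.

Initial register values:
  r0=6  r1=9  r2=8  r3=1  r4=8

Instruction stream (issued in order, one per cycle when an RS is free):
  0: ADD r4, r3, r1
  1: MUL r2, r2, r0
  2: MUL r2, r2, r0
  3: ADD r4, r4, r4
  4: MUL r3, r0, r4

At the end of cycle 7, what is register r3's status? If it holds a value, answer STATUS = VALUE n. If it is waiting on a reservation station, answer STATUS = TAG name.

  c1: issue ADD r4<-Add1  regs: r0:6,r1:9,r2:8,r3:1,r4:Add1
  c2: issue MUL r2<-Mul1  regs: r0:6,r1:9,r2:Mul1,r3:1,r4:Add1
  c3: issue MUL r2<-Mul2  regs: r0:6,r1:9,r2:Mul2,r3:1,r4:Add1
  c4: CDB Add1=10; issue ADD r4<-Add1  regs: r0:6,r1:9,r2:Mul2,r3:1,r4:Add1
  c5: stall  regs: r0:6,r1:9,r2:Mul2,r3:1,r4:Add1
  c6: CDB Mul1=48; issue MUL r3<-Mul1  regs: r0:6,r1:9,r2:Mul2,r3:Mul1,r4:Add1
  c7: CDB Add1=20  regs: r0:6,r1:9,r2:Mul2,r3:Mul1,r4:20

STATUS = TAG Mul1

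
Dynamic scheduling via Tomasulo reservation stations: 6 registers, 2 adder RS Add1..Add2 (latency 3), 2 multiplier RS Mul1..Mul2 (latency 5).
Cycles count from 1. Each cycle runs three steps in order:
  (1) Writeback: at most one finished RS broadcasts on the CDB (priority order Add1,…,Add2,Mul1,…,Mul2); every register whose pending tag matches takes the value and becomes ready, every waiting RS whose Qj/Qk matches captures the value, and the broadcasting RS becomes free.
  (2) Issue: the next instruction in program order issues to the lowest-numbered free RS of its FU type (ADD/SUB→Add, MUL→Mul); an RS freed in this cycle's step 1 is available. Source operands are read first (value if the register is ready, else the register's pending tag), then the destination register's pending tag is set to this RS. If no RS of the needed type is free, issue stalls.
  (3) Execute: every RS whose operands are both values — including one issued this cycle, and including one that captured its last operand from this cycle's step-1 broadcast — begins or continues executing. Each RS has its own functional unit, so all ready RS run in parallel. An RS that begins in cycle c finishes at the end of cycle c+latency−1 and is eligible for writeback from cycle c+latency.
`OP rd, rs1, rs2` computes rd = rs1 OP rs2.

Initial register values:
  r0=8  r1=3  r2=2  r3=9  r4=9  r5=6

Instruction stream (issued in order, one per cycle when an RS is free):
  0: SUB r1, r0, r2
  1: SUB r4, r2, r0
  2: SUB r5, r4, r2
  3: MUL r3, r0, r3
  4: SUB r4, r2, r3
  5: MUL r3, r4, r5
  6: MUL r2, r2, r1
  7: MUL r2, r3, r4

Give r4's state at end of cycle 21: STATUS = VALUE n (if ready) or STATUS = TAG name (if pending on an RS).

STATUS = VALUE -70

cycle 1: issue SUB r1<-Add1 // r0:8,r1:Add1,r2:2,r3:9,r4:9,r5:6
cycle 2: issue SUB r4<-Add2 // r0:8,r1:Add1,r2:2,r3:9,r4:Add2,r5:6
cycle 3: stall // r0:8,r1:Add1,r2:2,r3:9,r4:Add2,r5:6
cycle 4: CDB Add1=6; issue SUB r5<-Add1 // r0:8,r1:6,r2:2,r3:9,r4:Add2,r5:Add1
cycle 5: CDB Add2=-6; issue MUL r3<-Mul1 // r0:8,r1:6,r2:2,r3:Mul1,r4:-6,r5:Add1
cycle 6: issue SUB r4<-Add2 // r0:8,r1:6,r2:2,r3:Mul1,r4:Add2,r5:Add1
cycle 7: issue MUL r3<-Mul2 // r0:8,r1:6,r2:2,r3:Mul2,r4:Add2,r5:Add1
cycle 8: CDB Add1=-8; stall // r0:8,r1:6,r2:2,r3:Mul2,r4:Add2,r5:-8
cycle 9: stall // r0:8,r1:6,r2:2,r3:Mul2,r4:Add2,r5:-8
cycle 10: CDB Mul1=72; issue MUL r2<-Mul1 // r0:8,r1:6,r2:Mul1,r3:Mul2,r4:Add2,r5:-8
cycle 11: stall // r0:8,r1:6,r2:Mul1,r3:Mul2,r4:Add2,r5:-8
cycle 12: stall // r0:8,r1:6,r2:Mul1,r3:Mul2,r4:Add2,r5:-8
cycle 13: CDB Add2=-70; stall // r0:8,r1:6,r2:Mul1,r3:Mul2,r4:-70,r5:-8
cycle 14: stall // r0:8,r1:6,r2:Mul1,r3:Mul2,r4:-70,r5:-8
cycle 15: CDB Mul1=12; issue MUL r2<-Mul1 // r0:8,r1:6,r2:Mul1,r3:Mul2,r4:-70,r5:-8
cycle 16: - // r0:8,r1:6,r2:Mul1,r3:Mul2,r4:-70,r5:-8
cycle 17: - // r0:8,r1:6,r2:Mul1,r3:Mul2,r4:-70,r5:-8
cycle 18: CDB Mul2=560 // r0:8,r1:6,r2:Mul1,r3:560,r4:-70,r5:-8
cycle 19: - // r0:8,r1:6,r2:Mul1,r3:560,r4:-70,r5:-8
cycle 20: - // r0:8,r1:6,r2:Mul1,r3:560,r4:-70,r5:-8
cycle 21: - // r0:8,r1:6,r2:Mul1,r3:560,r4:-70,r5:-8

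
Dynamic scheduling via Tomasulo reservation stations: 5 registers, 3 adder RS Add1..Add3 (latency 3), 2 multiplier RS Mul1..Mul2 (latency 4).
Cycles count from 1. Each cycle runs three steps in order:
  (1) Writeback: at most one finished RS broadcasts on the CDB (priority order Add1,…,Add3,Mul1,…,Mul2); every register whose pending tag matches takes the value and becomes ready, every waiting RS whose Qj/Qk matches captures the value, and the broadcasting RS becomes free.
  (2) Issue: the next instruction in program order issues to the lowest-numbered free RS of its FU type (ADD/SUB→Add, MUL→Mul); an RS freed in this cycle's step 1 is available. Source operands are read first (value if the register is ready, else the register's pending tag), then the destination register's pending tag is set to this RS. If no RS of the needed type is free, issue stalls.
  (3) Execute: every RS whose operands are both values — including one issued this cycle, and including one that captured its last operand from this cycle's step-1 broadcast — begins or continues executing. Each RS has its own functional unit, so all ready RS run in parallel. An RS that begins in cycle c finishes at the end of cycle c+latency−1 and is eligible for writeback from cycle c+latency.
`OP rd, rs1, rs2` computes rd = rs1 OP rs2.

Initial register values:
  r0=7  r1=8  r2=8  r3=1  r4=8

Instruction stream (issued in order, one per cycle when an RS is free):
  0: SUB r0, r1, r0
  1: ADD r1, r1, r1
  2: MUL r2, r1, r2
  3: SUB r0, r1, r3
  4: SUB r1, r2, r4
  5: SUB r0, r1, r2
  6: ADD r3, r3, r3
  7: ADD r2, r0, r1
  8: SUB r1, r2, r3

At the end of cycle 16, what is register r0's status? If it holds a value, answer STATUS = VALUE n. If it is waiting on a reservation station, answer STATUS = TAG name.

c1: issue SUB r0<-Add1 | r0:Add1,r1:8,r2:8,r3:1,r4:8
c2: issue ADD r1<-Add2 | r0:Add1,r1:Add2,r2:8,r3:1,r4:8
c3: issue MUL r2<-Mul1 | r0:Add1,r1:Add2,r2:Mul1,r3:1,r4:8
c4: CDB Add1=1; issue SUB r0<-Add1 | r0:Add1,r1:Add2,r2:Mul1,r3:1,r4:8
c5: CDB Add2=16; issue SUB r1<-Add2 | r0:Add1,r1:Add2,r2:Mul1,r3:1,r4:8
c6: issue SUB r0<-Add3 | r0:Add3,r1:Add2,r2:Mul1,r3:1,r4:8
c7: stall | r0:Add3,r1:Add2,r2:Mul1,r3:1,r4:8
c8: CDB Add1=15; issue ADD r3<-Add1 | r0:Add3,r1:Add2,r2:Mul1,r3:Add1,r4:8
c9: CDB Mul1=128; stall | r0:Add3,r1:Add2,r2:128,r3:Add1,r4:8
c10: stall | r0:Add3,r1:Add2,r2:128,r3:Add1,r4:8
c11: CDB Add1=2; issue ADD r2<-Add1 | r0:Add3,r1:Add2,r2:Add1,r3:2,r4:8
c12: CDB Add2=120; issue SUB r1<-Add2 | r0:Add3,r1:Add2,r2:Add1,r3:2,r4:8
c13: - | r0:Add3,r1:Add2,r2:Add1,r3:2,r4:8
c14: - | r0:Add3,r1:Add2,r2:Add1,r3:2,r4:8
c15: CDB Add3=-8 | r0:-8,r1:Add2,r2:Add1,r3:2,r4:8
c16: - | r0:-8,r1:Add2,r2:Add1,r3:2,r4:8

STATUS = VALUE -8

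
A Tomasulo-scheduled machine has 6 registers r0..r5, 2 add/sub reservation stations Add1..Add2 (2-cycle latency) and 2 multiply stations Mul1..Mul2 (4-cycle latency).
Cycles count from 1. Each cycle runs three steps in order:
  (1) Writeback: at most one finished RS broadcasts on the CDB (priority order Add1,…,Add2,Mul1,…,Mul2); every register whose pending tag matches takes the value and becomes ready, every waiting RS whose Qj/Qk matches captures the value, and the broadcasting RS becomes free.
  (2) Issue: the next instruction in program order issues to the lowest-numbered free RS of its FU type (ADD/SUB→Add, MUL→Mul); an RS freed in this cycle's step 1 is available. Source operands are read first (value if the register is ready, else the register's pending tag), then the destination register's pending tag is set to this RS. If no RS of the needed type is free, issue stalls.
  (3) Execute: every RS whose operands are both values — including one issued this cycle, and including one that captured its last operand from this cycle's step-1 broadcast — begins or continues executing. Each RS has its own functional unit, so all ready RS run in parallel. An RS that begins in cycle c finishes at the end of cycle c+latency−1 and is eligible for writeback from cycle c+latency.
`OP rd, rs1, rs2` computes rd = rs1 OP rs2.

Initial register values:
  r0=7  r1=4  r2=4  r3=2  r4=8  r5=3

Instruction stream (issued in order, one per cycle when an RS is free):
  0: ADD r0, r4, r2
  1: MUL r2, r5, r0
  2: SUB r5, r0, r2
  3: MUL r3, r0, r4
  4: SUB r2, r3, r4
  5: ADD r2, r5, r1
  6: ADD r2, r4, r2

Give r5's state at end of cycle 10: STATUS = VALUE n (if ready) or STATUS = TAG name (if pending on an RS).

  c1: issue ADD r0<-Add1  regs: r0:Add1,r1:4,r2:4,r3:2,r4:8,r5:3
  c2: issue MUL r2<-Mul1  regs: r0:Add1,r1:4,r2:Mul1,r3:2,r4:8,r5:3
  c3: CDB Add1=12; issue SUB r5<-Add1  regs: r0:12,r1:4,r2:Mul1,r3:2,r4:8,r5:Add1
  c4: issue MUL r3<-Mul2  regs: r0:12,r1:4,r2:Mul1,r3:Mul2,r4:8,r5:Add1
  c5: issue SUB r2<-Add2  regs: r0:12,r1:4,r2:Add2,r3:Mul2,r4:8,r5:Add1
  c6: stall  regs: r0:12,r1:4,r2:Add2,r3:Mul2,r4:8,r5:Add1
  c7: CDB Mul1=36; stall  regs: r0:12,r1:4,r2:Add2,r3:Mul2,r4:8,r5:Add1
  c8: CDB Mul2=96; stall  regs: r0:12,r1:4,r2:Add2,r3:96,r4:8,r5:Add1
  c9: CDB Add1=-24; issue ADD r2<-Add1  regs: r0:12,r1:4,r2:Add1,r3:96,r4:8,r5:-24
  c10: CDB Add2=88; issue ADD r2<-Add2  regs: r0:12,r1:4,r2:Add2,r3:96,r4:8,r5:-24

STATUS = VALUE -24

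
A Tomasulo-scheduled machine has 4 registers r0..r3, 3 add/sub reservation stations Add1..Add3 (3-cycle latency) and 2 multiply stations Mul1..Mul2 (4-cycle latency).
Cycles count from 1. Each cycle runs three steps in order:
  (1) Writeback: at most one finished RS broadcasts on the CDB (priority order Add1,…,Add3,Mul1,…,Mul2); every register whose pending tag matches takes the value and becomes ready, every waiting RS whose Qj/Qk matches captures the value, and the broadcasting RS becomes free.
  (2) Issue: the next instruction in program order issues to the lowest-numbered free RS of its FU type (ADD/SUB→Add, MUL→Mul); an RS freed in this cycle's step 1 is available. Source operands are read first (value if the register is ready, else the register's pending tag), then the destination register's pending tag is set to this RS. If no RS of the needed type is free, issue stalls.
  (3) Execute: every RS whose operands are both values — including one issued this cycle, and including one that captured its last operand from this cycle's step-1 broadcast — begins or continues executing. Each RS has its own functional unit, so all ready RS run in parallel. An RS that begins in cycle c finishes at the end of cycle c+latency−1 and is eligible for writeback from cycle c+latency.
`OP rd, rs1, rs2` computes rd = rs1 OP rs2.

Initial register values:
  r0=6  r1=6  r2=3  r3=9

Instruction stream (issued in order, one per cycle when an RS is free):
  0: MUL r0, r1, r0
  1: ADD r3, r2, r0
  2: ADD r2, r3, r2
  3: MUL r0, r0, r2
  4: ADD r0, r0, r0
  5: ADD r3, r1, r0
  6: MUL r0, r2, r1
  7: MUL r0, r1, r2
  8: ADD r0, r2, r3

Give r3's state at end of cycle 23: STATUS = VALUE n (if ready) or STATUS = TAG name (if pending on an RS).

  c1: issue MUL r0<-Mul1  regs: r0:Mul1,r1:6,r2:3,r3:9
  c2: issue ADD r3<-Add1  regs: r0:Mul1,r1:6,r2:3,r3:Add1
  c3: issue ADD r2<-Add2  regs: r0:Mul1,r1:6,r2:Add2,r3:Add1
  c4: issue MUL r0<-Mul2  regs: r0:Mul2,r1:6,r2:Add2,r3:Add1
  c5: CDB Mul1=36; issue ADD r0<-Add3  regs: r0:Add3,r1:6,r2:Add2,r3:Add1
  c6: stall  regs: r0:Add3,r1:6,r2:Add2,r3:Add1
  c7: stall  regs: r0:Add3,r1:6,r2:Add2,r3:Add1
  c8: CDB Add1=39; issue ADD r3<-Add1  regs: r0:Add3,r1:6,r2:Add2,r3:Add1
  c9: issue MUL r0<-Mul1  regs: r0:Mul1,r1:6,r2:Add2,r3:Add1
  c10: stall  regs: r0:Mul1,r1:6,r2:Add2,r3:Add1
  c11: CDB Add2=42; stall  regs: r0:Mul1,r1:6,r2:42,r3:Add1
  c12: stall  regs: r0:Mul1,r1:6,r2:42,r3:Add1
  c13: stall  regs: r0:Mul1,r1:6,r2:42,r3:Add1
  c14: stall  regs: r0:Mul1,r1:6,r2:42,r3:Add1
  c15: CDB Mul1=252; issue MUL r0<-Mul1  regs: r0:Mul1,r1:6,r2:42,r3:Add1
  c16: CDB Mul2=1512; issue ADD r0<-Add2  regs: r0:Add2,r1:6,r2:42,r3:Add1
  c17: -  regs: r0:Add2,r1:6,r2:42,r3:Add1
  c18: -  regs: r0:Add2,r1:6,r2:42,r3:Add1
  c19: CDB Add3=3024  regs: r0:Add2,r1:6,r2:42,r3:Add1
  c20: CDB Mul1=252  regs: r0:Add2,r1:6,r2:42,r3:Add1
  c21: -  regs: r0:Add2,r1:6,r2:42,r3:Add1
  c22: CDB Add1=3030  regs: r0:Add2,r1:6,r2:42,r3:3030
  c23: -  regs: r0:Add2,r1:6,r2:42,r3:3030

STATUS = VALUE 3030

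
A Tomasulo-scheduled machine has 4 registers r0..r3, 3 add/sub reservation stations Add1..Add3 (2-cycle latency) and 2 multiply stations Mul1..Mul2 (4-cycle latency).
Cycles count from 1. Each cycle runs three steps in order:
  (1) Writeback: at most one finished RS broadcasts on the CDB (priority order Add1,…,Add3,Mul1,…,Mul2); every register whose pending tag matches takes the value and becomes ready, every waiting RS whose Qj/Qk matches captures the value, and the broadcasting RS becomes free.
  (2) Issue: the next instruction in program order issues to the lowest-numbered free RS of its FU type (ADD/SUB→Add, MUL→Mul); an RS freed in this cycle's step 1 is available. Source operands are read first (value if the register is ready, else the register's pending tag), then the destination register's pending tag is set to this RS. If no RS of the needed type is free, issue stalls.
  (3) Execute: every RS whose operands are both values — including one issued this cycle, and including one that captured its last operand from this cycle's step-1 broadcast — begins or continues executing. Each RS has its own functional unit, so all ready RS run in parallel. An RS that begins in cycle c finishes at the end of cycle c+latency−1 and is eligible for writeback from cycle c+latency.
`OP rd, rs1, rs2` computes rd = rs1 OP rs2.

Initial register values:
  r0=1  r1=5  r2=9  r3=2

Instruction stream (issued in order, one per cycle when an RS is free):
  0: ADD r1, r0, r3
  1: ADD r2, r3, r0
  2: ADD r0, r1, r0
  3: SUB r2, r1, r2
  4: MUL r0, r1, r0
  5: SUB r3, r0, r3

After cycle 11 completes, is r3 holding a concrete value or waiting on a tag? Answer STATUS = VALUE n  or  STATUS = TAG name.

cycle 1: issue ADD r1<-Add1 // r0:1,r1:Add1,r2:9,r3:2
cycle 2: issue ADD r2<-Add2 // r0:1,r1:Add1,r2:Add2,r3:2
cycle 3: CDB Add1=3; issue ADD r0<-Add1 // r0:Add1,r1:3,r2:Add2,r3:2
cycle 4: CDB Add2=3; issue SUB r2<-Add2 // r0:Add1,r1:3,r2:Add2,r3:2
cycle 5: CDB Add1=4; issue MUL r0<-Mul1 // r0:Mul1,r1:3,r2:Add2,r3:2
cycle 6: CDB Add2=0; issue SUB r3<-Add1 // r0:Mul1,r1:3,r2:0,r3:Add1
cycle 7: - // r0:Mul1,r1:3,r2:0,r3:Add1
cycle 8: - // r0:Mul1,r1:3,r2:0,r3:Add1
cycle 9: CDB Mul1=12 // r0:12,r1:3,r2:0,r3:Add1
cycle 10: - // r0:12,r1:3,r2:0,r3:Add1
cycle 11: CDB Add1=10 // r0:12,r1:3,r2:0,r3:10

STATUS = VALUE 10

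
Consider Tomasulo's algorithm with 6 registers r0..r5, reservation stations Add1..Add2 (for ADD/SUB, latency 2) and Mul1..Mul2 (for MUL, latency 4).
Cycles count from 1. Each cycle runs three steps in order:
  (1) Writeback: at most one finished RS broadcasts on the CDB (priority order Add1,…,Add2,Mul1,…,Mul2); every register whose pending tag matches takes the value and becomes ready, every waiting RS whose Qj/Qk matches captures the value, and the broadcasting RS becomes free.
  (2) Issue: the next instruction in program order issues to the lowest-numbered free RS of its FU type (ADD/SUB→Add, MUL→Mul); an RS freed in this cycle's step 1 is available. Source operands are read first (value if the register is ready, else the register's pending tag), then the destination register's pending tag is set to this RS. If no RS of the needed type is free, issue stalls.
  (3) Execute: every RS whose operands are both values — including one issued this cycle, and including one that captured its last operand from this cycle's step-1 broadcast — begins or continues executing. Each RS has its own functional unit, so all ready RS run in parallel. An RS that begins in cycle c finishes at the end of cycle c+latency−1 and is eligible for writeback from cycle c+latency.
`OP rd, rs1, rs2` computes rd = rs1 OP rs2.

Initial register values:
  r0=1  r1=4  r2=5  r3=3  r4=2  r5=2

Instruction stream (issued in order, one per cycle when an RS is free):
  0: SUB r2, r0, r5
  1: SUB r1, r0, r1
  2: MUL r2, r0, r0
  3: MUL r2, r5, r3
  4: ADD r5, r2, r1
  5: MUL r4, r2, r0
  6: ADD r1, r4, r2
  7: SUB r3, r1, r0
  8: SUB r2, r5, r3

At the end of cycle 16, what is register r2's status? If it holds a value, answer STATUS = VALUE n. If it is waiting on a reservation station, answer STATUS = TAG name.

STATUS = TAG Add2

c1: issue SUB r2<-Add1 | r0:1,r1:4,r2:Add1,r3:3,r4:2,r5:2
c2: issue SUB r1<-Add2 | r0:1,r1:Add2,r2:Add1,r3:3,r4:2,r5:2
c3: CDB Add1=-1; issue MUL r2<-Mul1 | r0:1,r1:Add2,r2:Mul1,r3:3,r4:2,r5:2
c4: CDB Add2=-3; issue MUL r2<-Mul2 | r0:1,r1:-3,r2:Mul2,r3:3,r4:2,r5:2
c5: issue ADD r5<-Add1 | r0:1,r1:-3,r2:Mul2,r3:3,r4:2,r5:Add1
c6: stall | r0:1,r1:-3,r2:Mul2,r3:3,r4:2,r5:Add1
c7: CDB Mul1=1; issue MUL r4<-Mul1 | r0:1,r1:-3,r2:Mul2,r3:3,r4:Mul1,r5:Add1
c8: CDB Mul2=6; issue ADD r1<-Add2 | r0:1,r1:Add2,r2:6,r3:3,r4:Mul1,r5:Add1
c9: stall | r0:1,r1:Add2,r2:6,r3:3,r4:Mul1,r5:Add1
c10: CDB Add1=3; issue SUB r3<-Add1 | r0:1,r1:Add2,r2:6,r3:Add1,r4:Mul1,r5:3
c11: stall | r0:1,r1:Add2,r2:6,r3:Add1,r4:Mul1,r5:3
c12: CDB Mul1=6; stall | r0:1,r1:Add2,r2:6,r3:Add1,r4:6,r5:3
c13: stall | r0:1,r1:Add2,r2:6,r3:Add1,r4:6,r5:3
c14: CDB Add2=12; issue SUB r2<-Add2 | r0:1,r1:12,r2:Add2,r3:Add1,r4:6,r5:3
c15: - | r0:1,r1:12,r2:Add2,r3:Add1,r4:6,r5:3
c16: CDB Add1=11 | r0:1,r1:12,r2:Add2,r3:11,r4:6,r5:3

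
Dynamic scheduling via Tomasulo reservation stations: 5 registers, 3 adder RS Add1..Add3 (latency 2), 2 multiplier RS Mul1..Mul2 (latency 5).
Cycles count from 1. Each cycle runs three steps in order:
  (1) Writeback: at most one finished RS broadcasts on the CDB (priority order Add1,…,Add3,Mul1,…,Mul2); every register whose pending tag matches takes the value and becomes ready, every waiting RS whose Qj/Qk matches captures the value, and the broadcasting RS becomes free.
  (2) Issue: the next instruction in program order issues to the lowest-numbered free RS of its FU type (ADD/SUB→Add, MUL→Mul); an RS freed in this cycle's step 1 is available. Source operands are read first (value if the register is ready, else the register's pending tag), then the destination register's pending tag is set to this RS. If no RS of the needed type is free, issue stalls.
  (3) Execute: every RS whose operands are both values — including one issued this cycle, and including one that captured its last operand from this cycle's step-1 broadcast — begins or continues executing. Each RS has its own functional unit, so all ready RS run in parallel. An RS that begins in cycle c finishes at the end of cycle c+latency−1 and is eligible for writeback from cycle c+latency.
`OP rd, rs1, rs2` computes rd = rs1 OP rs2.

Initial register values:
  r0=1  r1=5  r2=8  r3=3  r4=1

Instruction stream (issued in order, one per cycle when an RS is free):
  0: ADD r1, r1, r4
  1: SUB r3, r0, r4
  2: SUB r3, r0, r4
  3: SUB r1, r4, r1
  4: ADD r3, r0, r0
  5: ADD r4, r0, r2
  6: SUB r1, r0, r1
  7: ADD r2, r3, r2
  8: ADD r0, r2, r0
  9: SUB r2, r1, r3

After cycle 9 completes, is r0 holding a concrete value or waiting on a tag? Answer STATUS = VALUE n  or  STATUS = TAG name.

STATUS = TAG Add1

  c1: issue ADD r1<-Add1  regs: r0:1,r1:Add1,r2:8,r3:3,r4:1
  c2: issue SUB r3<-Add2  regs: r0:1,r1:Add1,r2:8,r3:Add2,r4:1
  c3: CDB Add1=6; issue SUB r3<-Add1  regs: r0:1,r1:6,r2:8,r3:Add1,r4:1
  c4: CDB Add2=0; issue SUB r1<-Add2  regs: r0:1,r1:Add2,r2:8,r3:Add1,r4:1
  c5: CDB Add1=0; issue ADD r3<-Add1  regs: r0:1,r1:Add2,r2:8,r3:Add1,r4:1
  c6: CDB Add2=-5; issue ADD r4<-Add2  regs: r0:1,r1:-5,r2:8,r3:Add1,r4:Add2
  c7: CDB Add1=2; issue SUB r1<-Add1  regs: r0:1,r1:Add1,r2:8,r3:2,r4:Add2
  c8: CDB Add2=9; issue ADD r2<-Add2  regs: r0:1,r1:Add1,r2:Add2,r3:2,r4:9
  c9: CDB Add1=6; issue ADD r0<-Add1  regs: r0:Add1,r1:6,r2:Add2,r3:2,r4:9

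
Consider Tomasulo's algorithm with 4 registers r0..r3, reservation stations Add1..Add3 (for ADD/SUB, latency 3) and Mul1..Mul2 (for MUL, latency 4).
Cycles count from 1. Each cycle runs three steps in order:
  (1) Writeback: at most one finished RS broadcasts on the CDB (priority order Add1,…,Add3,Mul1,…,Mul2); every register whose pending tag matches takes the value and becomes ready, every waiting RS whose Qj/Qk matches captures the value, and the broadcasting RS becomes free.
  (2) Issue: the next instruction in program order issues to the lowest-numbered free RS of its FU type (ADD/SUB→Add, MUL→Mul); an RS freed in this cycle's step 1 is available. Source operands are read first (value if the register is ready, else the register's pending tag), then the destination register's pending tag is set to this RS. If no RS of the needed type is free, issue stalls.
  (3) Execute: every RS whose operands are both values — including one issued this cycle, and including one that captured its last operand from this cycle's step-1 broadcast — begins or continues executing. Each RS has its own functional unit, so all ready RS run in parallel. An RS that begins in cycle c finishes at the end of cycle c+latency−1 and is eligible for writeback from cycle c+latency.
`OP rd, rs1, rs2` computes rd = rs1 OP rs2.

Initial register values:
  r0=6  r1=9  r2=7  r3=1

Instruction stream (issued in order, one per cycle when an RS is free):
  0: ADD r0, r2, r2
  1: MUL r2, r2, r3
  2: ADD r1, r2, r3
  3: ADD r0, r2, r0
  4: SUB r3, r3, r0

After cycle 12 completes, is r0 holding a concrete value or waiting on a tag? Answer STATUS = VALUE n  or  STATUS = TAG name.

STATUS = VALUE 21

cycle 1: issue ADD r0<-Add1 // r0:Add1,r1:9,r2:7,r3:1
cycle 2: issue MUL r2<-Mul1 // r0:Add1,r1:9,r2:Mul1,r3:1
cycle 3: issue ADD r1<-Add2 // r0:Add1,r1:Add2,r2:Mul1,r3:1
cycle 4: CDB Add1=14; issue ADD r0<-Add1 // r0:Add1,r1:Add2,r2:Mul1,r3:1
cycle 5: issue SUB r3<-Add3 // r0:Add1,r1:Add2,r2:Mul1,r3:Add3
cycle 6: CDB Mul1=7 // r0:Add1,r1:Add2,r2:7,r3:Add3
cycle 7: - // r0:Add1,r1:Add2,r2:7,r3:Add3
cycle 8: - // r0:Add1,r1:Add2,r2:7,r3:Add3
cycle 9: CDB Add1=21 // r0:21,r1:Add2,r2:7,r3:Add3
cycle 10: CDB Add2=8 // r0:21,r1:8,r2:7,r3:Add3
cycle 11: - // r0:21,r1:8,r2:7,r3:Add3
cycle 12: CDB Add3=-20 // r0:21,r1:8,r2:7,r3:-20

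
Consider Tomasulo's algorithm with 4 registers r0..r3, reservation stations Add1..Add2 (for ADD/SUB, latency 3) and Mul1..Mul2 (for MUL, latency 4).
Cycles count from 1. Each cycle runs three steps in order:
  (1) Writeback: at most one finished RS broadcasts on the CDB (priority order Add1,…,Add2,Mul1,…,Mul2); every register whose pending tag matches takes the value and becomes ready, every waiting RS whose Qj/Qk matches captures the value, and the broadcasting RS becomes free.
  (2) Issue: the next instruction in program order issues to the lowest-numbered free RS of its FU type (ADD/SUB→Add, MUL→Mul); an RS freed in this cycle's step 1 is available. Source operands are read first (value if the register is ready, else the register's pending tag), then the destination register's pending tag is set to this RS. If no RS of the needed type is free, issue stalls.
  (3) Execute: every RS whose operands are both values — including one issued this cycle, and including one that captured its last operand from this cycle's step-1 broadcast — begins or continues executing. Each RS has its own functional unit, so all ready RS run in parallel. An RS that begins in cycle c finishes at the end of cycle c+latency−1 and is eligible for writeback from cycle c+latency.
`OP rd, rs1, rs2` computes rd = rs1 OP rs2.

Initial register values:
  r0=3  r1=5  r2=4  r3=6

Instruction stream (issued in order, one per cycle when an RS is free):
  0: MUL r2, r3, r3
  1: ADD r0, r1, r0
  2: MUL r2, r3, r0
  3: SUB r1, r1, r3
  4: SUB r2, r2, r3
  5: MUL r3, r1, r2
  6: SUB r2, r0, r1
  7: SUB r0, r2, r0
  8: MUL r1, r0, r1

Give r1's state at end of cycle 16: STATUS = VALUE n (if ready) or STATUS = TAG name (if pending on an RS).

c1: issue MUL r2<-Mul1 | r0:3,r1:5,r2:Mul1,r3:6
c2: issue ADD r0<-Add1 | r0:Add1,r1:5,r2:Mul1,r3:6
c3: issue MUL r2<-Mul2 | r0:Add1,r1:5,r2:Mul2,r3:6
c4: issue SUB r1<-Add2 | r0:Add1,r1:Add2,r2:Mul2,r3:6
c5: CDB Add1=8; issue SUB r2<-Add1 | r0:8,r1:Add2,r2:Add1,r3:6
c6: CDB Mul1=36; issue MUL r3<-Mul1 | r0:8,r1:Add2,r2:Add1,r3:Mul1
c7: CDB Add2=-1; issue SUB r2<-Add2 | r0:8,r1:-1,r2:Add2,r3:Mul1
c8: stall | r0:8,r1:-1,r2:Add2,r3:Mul1
c9: CDB Mul2=48; stall | r0:8,r1:-1,r2:Add2,r3:Mul1
c10: CDB Add2=9; issue SUB r0<-Add2 | r0:Add2,r1:-1,r2:9,r3:Mul1
c11: issue MUL r1<-Mul2 | r0:Add2,r1:Mul2,r2:9,r3:Mul1
c12: CDB Add1=42 | r0:Add2,r1:Mul2,r2:9,r3:Mul1
c13: CDB Add2=1 | r0:1,r1:Mul2,r2:9,r3:Mul1
c14: - | r0:1,r1:Mul2,r2:9,r3:Mul1
c15: - | r0:1,r1:Mul2,r2:9,r3:Mul1
c16: CDB Mul1=-42 | r0:1,r1:Mul2,r2:9,r3:-42

STATUS = TAG Mul2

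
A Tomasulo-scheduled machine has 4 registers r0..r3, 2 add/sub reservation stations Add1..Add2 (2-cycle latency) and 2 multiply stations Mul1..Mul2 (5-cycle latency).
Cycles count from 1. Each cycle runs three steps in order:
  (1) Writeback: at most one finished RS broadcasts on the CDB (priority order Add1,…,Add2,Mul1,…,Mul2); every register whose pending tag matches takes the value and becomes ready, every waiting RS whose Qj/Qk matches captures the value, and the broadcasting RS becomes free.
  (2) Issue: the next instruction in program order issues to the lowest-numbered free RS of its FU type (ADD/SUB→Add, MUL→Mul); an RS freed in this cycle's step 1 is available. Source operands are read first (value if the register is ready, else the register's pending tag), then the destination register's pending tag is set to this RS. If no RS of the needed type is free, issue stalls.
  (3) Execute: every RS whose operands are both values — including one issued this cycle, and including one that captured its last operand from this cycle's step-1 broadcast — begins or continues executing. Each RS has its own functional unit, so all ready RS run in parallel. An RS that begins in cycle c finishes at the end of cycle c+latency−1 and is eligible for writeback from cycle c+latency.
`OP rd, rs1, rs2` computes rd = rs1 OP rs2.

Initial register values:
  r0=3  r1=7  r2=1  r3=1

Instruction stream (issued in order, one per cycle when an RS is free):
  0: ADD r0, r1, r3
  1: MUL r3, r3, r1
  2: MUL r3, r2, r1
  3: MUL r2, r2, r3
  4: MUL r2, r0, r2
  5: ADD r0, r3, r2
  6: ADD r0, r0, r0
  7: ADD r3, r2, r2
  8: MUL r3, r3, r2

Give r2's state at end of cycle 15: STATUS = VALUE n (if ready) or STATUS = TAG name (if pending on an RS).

cycle 1: issue ADD r0<-Add1 // r0:Add1,r1:7,r2:1,r3:1
cycle 2: issue MUL r3<-Mul1 // r0:Add1,r1:7,r2:1,r3:Mul1
cycle 3: CDB Add1=8; issue MUL r3<-Mul2 // r0:8,r1:7,r2:1,r3:Mul2
cycle 4: stall // r0:8,r1:7,r2:1,r3:Mul2
cycle 5: stall // r0:8,r1:7,r2:1,r3:Mul2
cycle 6: stall // r0:8,r1:7,r2:1,r3:Mul2
cycle 7: CDB Mul1=7; issue MUL r2<-Mul1 // r0:8,r1:7,r2:Mul1,r3:Mul2
cycle 8: CDB Mul2=7; issue MUL r2<-Mul2 // r0:8,r1:7,r2:Mul2,r3:7
cycle 9: issue ADD r0<-Add1 // r0:Add1,r1:7,r2:Mul2,r3:7
cycle 10: issue ADD r0<-Add2 // r0:Add2,r1:7,r2:Mul2,r3:7
cycle 11: stall // r0:Add2,r1:7,r2:Mul2,r3:7
cycle 12: stall // r0:Add2,r1:7,r2:Mul2,r3:7
cycle 13: CDB Mul1=7; stall // r0:Add2,r1:7,r2:Mul2,r3:7
cycle 14: stall // r0:Add2,r1:7,r2:Mul2,r3:7
cycle 15: stall // r0:Add2,r1:7,r2:Mul2,r3:7

STATUS = TAG Mul2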